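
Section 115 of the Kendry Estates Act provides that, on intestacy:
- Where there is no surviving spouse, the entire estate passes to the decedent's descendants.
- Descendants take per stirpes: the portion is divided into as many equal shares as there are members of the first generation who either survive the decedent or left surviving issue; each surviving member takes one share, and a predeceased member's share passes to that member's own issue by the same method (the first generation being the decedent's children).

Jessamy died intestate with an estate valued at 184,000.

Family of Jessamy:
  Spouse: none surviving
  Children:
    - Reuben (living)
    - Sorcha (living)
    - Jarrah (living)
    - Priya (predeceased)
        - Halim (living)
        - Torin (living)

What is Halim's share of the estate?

Halim receives 23,000.

The entire 184,000 passes to the descendants.
That amount (184,000) is divided into 4 shares of 46,000: Reuben, Sorcha, and Jarrah each take 46,000; Priya's 46,000 share passes to Priya's issue.
Priya's share (46,000) is divided into 2 shares of 23,000: Halim and Torin each take 23,000.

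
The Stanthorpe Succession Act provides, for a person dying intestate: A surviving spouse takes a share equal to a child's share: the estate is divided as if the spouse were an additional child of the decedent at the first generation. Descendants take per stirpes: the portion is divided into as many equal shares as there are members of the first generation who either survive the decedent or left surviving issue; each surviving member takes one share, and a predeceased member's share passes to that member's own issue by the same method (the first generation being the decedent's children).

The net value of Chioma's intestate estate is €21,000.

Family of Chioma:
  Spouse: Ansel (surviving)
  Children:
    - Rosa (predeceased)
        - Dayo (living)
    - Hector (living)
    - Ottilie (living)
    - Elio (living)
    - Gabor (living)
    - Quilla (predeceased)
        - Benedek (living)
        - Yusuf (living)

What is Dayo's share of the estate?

The spouse counts as an additional share at the children's level, so there are 7 primary shares of €3,000. Ansel takes one such share (€3,000).
The children's combined portion (€18,000) is divided into 6 shares of €3,000: Hector, Ottilie, Elio, and Gabor each take €3,000; Rosa's €3,000 share passes to Rosa's issue; Quilla's €3,000 share passes to Quilla's issue.
Rosa's share (€3,000) passes entirely to Dayo.
Quilla's share (€3,000) is divided into 2 shares of €1,500: Benedek and Yusuf each take €1,500.

Dayo receives €3,000.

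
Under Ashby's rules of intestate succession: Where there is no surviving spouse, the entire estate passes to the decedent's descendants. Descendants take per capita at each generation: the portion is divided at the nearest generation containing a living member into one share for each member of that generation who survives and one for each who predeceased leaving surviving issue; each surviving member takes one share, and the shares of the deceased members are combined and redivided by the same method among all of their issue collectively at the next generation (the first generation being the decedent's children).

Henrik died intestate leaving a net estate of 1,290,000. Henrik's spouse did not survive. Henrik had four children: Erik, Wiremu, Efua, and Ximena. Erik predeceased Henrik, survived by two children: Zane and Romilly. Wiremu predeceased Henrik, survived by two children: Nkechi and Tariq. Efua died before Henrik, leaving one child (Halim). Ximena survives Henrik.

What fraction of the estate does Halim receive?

Halim receives 3/20 of the estate.

The entire 1,290,000 passes to the descendants.
That amount (1,290,000) is divided at the children's generation into 4 shares of 322,500. Ximena takes 322,500. The 3 shares of the deceased (Erik, Wiremu, and Efua) are combined into a pool of 967,500.
That pool (967,500) is divided at the grandchildren's generation equally among Zane, Romilly, Nkechi, Tariq, and Halim: 193,500 each.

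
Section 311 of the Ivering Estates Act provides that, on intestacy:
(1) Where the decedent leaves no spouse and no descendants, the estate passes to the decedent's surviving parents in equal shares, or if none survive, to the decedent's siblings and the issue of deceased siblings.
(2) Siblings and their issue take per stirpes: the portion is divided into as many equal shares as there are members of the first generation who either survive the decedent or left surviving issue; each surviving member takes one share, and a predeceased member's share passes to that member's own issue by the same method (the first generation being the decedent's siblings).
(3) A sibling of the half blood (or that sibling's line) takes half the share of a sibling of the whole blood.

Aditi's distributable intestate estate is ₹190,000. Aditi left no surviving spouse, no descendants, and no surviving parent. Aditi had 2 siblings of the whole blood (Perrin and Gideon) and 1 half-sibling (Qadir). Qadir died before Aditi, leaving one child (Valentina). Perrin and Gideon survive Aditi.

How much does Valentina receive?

Valentina receives ₹38,000.

The entire ₹190,000 passes to the siblings and their issue.
Counting each half-blood sibling's line as half a unit, there are 5/2 units in ₹190,000, so one unit is ₹76,000. Whole-blood lines (Perrin and Gideon) take ₹76,000 each; half-blood lines (Qadir) take ₹38,000 each.
Qadir's share (₹38,000) passes entirely to Valentina.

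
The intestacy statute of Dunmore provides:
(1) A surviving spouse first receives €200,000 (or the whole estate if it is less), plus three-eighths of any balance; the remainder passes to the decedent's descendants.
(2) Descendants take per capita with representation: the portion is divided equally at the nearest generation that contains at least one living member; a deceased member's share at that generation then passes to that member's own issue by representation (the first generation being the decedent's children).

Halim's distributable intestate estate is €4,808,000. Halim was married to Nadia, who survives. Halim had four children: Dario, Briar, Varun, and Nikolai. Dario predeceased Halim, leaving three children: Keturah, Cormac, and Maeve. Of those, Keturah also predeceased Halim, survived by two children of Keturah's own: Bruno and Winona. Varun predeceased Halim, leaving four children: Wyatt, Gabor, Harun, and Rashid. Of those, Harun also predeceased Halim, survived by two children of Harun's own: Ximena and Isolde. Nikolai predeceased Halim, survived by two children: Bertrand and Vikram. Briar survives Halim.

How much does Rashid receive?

Rashid receives €180,000.

Nadia first takes €200,000, leaving a balance of €4,608,000. Nadia then takes three-eighths of the balance (€1,728,000), for a total of €1,928,000. The remaining €2,880,000 passes to the descendants.
The descendants' portion (€2,880,000) is divided into 4 shares of €720,000: Briar takes €720,000; Dario's €720,000 share passes to Dario's issue; Varun's €720,000 share passes to Varun's issue; Nikolai's €720,000 share passes to Nikolai's issue.
Dario's share (€720,000) is divided into 3 shares of €240,000: Cormac and Maeve each take €240,000; Keturah's €240,000 share passes to Keturah's issue.
Keturah's share (€240,000) is divided into 2 shares of €120,000: Bruno and Winona each take €120,000.
Varun's share (€720,000) is divided into 4 shares of €180,000: Wyatt, Gabor, and Rashid each take €180,000; Harun's €180,000 share passes to Harun's issue.
Harun's share (€180,000) is divided into 2 shares of €90,000: Ximena and Isolde each take €90,000.
Nikolai's share (€720,000) is divided into 2 shares of €360,000: Bertrand and Vikram each take €360,000.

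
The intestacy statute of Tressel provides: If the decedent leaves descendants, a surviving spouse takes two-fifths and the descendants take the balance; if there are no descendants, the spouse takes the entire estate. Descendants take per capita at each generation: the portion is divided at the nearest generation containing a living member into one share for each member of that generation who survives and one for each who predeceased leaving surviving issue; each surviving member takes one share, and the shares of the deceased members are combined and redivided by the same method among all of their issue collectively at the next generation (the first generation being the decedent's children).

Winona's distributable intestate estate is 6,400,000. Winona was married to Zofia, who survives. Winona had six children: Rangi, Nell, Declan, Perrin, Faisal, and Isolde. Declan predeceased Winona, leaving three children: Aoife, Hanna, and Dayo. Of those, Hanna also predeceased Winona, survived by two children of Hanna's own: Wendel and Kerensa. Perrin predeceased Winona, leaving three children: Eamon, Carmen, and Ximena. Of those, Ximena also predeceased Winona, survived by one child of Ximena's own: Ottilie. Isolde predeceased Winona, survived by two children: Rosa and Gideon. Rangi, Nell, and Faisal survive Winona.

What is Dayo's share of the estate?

Dayo receives 240,000.

Zofia takes two-fifths of 6,400,000 = 2,560,000. The remaining 3,840,000 passes to the descendants.
The descendants' portion (3,840,000) is divided at the children's generation into 6 shares of 640,000. Rangi, Nell, and Faisal each take 640,000. The 3 shares of the deceased (Declan, Perrin, and Isolde) are combined into a pool of 1,920,000.
That pool (1,920,000) is divided at the grandchildren's generation into 8 shares of 240,000. Aoife, Dayo, Eamon, Carmen, Rosa, and Gideon each take 240,000. The 2 shares of the deceased (Hanna and Ximena) are combined into a pool of 480,000.
That pool (480,000) is divided at the great-grandchildren's generation equally among Wendel, Kerensa, and Ottilie: 160,000 each.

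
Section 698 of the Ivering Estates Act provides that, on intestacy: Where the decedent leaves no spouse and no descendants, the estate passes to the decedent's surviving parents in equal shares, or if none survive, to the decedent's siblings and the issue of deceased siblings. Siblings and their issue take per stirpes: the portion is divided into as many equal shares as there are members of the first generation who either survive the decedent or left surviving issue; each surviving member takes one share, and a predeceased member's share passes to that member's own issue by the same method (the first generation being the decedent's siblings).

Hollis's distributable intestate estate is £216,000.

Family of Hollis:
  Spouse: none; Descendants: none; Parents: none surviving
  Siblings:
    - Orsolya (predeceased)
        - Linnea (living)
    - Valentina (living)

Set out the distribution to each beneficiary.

Linnea: £108,000; Valentina: £108,000

The entire £216,000 passes to the siblings and their issue.
That amount (£216,000) is divided into 2 shares of £108,000: Valentina takes £108,000; Orsolya's £108,000 share passes to Orsolya's issue.
Orsolya's share (£108,000) passes entirely to Linnea.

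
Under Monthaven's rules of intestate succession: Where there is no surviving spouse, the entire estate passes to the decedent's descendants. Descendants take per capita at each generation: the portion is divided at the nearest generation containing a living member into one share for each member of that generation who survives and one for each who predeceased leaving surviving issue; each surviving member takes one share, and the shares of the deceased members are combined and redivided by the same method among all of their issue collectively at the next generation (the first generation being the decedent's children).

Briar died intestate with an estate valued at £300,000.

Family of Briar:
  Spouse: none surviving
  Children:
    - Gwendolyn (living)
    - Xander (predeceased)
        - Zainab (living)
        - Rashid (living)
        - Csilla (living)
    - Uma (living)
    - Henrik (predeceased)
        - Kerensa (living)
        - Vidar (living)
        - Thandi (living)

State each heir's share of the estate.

Gwendolyn: £75,000; Zainab: £25,000; Rashid: £25,000; Csilla: £25,000; Uma: £75,000; Kerensa: £25,000; Vidar: £25,000; Thandi: £25,000

The entire £300,000 passes to the descendants.
That amount (£300,000) is divided at the children's generation into 4 shares of £75,000. Gwendolyn and Uma each take £75,000. The 2 shares of the deceased (Xander and Henrik) are combined into a pool of £150,000.
That pool (£150,000) is divided at the grandchildren's generation equally among Zainab, Rashid, Csilla, Kerensa, Vidar, and Thandi: £25,000 each.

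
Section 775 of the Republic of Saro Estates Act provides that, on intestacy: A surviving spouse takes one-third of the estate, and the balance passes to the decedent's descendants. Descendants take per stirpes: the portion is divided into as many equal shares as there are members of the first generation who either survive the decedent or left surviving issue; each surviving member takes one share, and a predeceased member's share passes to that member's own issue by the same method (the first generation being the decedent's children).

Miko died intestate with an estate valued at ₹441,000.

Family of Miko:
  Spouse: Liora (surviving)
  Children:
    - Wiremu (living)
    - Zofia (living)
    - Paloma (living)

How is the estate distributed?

Liora: ₹147,000; Wiremu: ₹98,000; Zofia: ₹98,000; Paloma: ₹98,000

Liora takes one-third of ₹441,000 = ₹147,000. The remaining ₹294,000 passes to the descendants.
The descendants' portion (₹294,000) is divided into 3 shares of ₹98,000: Wiremu, Zofia, and Paloma each take ₹98,000.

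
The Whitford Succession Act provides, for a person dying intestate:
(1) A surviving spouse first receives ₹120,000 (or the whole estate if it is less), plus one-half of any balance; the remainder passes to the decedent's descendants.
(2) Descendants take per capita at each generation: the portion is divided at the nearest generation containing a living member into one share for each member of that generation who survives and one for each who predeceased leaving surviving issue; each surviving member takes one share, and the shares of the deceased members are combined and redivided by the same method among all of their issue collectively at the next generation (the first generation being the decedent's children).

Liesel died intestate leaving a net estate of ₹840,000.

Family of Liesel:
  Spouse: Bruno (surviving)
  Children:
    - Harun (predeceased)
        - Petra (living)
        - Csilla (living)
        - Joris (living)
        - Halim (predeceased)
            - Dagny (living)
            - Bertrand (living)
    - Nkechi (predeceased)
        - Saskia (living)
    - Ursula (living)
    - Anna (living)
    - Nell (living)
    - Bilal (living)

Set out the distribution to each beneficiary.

Bruno: ₹480,000; Petra: ₹24,000; Csilla: ₹24,000; Joris: ₹24,000; Dagny: ₹12,000; Bertrand: ₹12,000; Saskia: ₹24,000; Ursula: ₹60,000; Anna: ₹60,000; Nell: ₹60,000; Bilal: ₹60,000

Bruno first takes ₹120,000, leaving a balance of ₹720,000. Bruno then takes one-half of the balance (₹360,000), for a total of ₹480,000. The remaining ₹360,000 passes to the descendants.
The descendants' portion (₹360,000) is divided at the children's generation into 6 shares of ₹60,000. Ursula, Anna, Nell, and Bilal each take ₹60,000. The 2 shares of the deceased (Harun and Nkechi) are combined into a pool of ₹120,000.
That pool (₹120,000) is divided at the grandchildren's generation into 5 shares of ₹24,000. Petra, Csilla, Joris, and Saskia each take ₹24,000. The remaining share for the deceased Halim (₹24,000) is carried to the next generation.
That pool (₹24,000) is divided at the great-grandchildren's generation equally among Dagny and Bertrand: ₹12,000 each.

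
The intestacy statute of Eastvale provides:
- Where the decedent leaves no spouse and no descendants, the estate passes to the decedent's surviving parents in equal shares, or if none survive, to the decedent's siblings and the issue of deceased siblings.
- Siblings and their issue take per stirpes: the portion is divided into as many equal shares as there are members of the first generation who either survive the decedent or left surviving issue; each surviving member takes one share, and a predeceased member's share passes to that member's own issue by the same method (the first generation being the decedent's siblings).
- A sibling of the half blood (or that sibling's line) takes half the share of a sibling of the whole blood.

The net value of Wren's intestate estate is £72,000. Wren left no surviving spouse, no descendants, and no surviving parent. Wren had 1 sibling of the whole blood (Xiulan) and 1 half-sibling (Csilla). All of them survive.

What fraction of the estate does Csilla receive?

The entire £72,000 passes to the siblings and their issue.
Counting each half-blood sibling's line as half a unit, there are 3/2 units in £72,000, so one unit is £48,000. Whole-blood lines (Xiulan) take £48,000 each; half-blood lines (Csilla) take £24,000 each.

Csilla receives 1/3 of the estate.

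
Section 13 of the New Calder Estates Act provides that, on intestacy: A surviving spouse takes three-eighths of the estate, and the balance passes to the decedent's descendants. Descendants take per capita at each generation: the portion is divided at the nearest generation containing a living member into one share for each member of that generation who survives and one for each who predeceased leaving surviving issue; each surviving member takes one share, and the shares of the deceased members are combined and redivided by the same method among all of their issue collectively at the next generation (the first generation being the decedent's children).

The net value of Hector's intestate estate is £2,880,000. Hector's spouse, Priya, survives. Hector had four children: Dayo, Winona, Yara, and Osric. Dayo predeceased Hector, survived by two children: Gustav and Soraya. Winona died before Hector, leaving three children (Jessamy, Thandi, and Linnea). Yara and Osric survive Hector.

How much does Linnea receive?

Linnea receives £180,000.

Priya takes three-eighths of £2,880,000 = £1,080,000. The remaining £1,800,000 passes to the descendants.
The descendants' portion (£1,800,000) is divided at the children's generation into 4 shares of £450,000. Yara and Osric each take £450,000. The 2 shares of the deceased (Dayo and Winona) are combined into a pool of £900,000.
That pool (£900,000) is divided at the grandchildren's generation equally among Gustav, Soraya, Jessamy, Thandi, and Linnea: £180,000 each.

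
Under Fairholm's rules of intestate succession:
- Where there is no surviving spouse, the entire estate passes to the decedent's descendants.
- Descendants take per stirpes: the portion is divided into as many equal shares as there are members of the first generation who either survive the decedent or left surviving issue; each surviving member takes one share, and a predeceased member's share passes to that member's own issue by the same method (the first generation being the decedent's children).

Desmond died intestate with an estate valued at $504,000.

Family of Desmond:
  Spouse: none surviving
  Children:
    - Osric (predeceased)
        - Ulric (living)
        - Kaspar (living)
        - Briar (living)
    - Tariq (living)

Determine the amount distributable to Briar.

The entire $504,000 passes to the descendants.
That amount ($504,000) is divided into 2 shares of $252,000: Tariq takes $252,000; Osric's $252,000 share passes to Osric's issue.
Osric's share ($252,000) is divided into 3 shares of $84,000: Ulric, Kaspar, and Briar each take $84,000.

Briar receives $84,000.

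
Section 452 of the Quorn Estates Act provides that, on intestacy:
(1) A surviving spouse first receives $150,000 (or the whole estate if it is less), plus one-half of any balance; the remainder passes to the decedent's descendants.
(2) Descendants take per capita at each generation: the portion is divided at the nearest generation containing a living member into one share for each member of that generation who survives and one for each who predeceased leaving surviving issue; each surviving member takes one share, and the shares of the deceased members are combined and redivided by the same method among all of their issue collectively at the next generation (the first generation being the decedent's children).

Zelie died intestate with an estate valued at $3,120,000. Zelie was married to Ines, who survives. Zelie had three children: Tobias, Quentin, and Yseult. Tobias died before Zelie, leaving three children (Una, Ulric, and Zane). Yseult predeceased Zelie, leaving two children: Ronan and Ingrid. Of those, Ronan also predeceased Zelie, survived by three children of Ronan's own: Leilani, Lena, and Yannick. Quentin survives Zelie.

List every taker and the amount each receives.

Ines first takes $150,000, leaving a balance of $2,970,000. Ines then takes one-half of the balance ($1,485,000), for a total of $1,635,000. The remaining $1,485,000 passes to the descendants.
The descendants' portion ($1,485,000) is divided at the children's generation into 3 shares of $495,000. Quentin takes $495,000. The 2 shares of the deceased (Tobias and Yseult) are combined into a pool of $990,000.
That pool ($990,000) is divided at the grandchildren's generation into 5 shares of $198,000. Una, Ulric, Zane, and Ingrid each take $198,000. The remaining share for the deceased Ronan ($198,000) is carried to the next generation.
That pool ($198,000) is divided at the great-grandchildren's generation equally among Leilani, Lena, and Yannick: $66,000 each.

Ines: $1,635,000; Una: $198,000; Ulric: $198,000; Zane: $198,000; Quentin: $495,000; Leilani: $66,000; Lena: $66,000; Yannick: $66,000; Ingrid: $198,000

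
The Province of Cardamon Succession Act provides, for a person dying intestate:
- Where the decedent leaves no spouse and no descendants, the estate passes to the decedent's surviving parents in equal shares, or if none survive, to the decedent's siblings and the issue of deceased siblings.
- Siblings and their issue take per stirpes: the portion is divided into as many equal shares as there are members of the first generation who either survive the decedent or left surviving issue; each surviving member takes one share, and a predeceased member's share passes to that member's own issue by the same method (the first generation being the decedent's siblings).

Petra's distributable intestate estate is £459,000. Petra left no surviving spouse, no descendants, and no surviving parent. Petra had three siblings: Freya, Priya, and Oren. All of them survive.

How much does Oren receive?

The entire £459,000 passes to the siblings and their issue.
That amount (£459,000) is divided into 3 shares of £153,000: Freya, Priya, and Oren each take £153,000.

Oren receives £153,000.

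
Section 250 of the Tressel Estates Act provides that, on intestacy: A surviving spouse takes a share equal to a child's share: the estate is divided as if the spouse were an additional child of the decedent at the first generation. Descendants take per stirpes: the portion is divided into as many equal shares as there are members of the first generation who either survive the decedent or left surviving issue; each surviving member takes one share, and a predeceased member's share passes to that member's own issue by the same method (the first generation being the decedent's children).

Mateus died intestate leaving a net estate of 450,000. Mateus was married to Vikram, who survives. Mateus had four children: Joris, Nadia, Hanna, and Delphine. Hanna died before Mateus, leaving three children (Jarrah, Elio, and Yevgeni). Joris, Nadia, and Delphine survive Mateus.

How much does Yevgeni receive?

The spouse counts as an additional share at the children's level, so there are 5 primary shares of 90,000. Vikram takes one such share (90,000).
The children's combined portion (360,000) is divided into 4 shares of 90,000: Joris, Nadia, and Delphine each take 90,000; Hanna's 90,000 share passes to Hanna's issue.
Hanna's share (90,000) is divided into 3 shares of 30,000: Jarrah, Elio, and Yevgeni each take 30,000.

Yevgeni receives 30,000.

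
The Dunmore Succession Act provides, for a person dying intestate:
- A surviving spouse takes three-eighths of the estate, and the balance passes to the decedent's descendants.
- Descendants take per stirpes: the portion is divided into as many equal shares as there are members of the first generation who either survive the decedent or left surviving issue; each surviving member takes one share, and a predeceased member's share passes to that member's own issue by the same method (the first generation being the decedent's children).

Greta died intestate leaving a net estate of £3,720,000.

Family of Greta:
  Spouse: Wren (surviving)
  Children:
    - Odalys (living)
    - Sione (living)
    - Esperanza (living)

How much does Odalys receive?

Odalys receives £775,000.

Wren takes three-eighths of £3,720,000 = £1,395,000. The remaining £2,325,000 passes to the descendants.
The descendants' portion (£2,325,000) is divided into 3 shares of £775,000: Odalys, Sione, and Esperanza each take £775,000.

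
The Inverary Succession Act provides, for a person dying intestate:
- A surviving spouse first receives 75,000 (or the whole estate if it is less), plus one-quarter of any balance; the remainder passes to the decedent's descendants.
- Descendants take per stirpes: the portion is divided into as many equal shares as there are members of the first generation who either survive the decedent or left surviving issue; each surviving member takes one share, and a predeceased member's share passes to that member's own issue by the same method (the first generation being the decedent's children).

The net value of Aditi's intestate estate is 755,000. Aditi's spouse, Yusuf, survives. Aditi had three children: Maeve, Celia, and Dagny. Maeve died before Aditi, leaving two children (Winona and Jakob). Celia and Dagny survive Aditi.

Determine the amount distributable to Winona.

Yusuf first takes 75,000, leaving a balance of 680,000. Yusuf then takes one-quarter of the balance (170,000), for a total of 245,000. The remaining 510,000 passes to the descendants.
The descendants' portion (510,000) is divided into 3 shares of 170,000: Celia and Dagny each take 170,000; Maeve's 170,000 share passes to Maeve's issue.
Maeve's share (170,000) is divided into 2 shares of 85,000: Winona and Jakob each take 85,000.

Winona receives 85,000.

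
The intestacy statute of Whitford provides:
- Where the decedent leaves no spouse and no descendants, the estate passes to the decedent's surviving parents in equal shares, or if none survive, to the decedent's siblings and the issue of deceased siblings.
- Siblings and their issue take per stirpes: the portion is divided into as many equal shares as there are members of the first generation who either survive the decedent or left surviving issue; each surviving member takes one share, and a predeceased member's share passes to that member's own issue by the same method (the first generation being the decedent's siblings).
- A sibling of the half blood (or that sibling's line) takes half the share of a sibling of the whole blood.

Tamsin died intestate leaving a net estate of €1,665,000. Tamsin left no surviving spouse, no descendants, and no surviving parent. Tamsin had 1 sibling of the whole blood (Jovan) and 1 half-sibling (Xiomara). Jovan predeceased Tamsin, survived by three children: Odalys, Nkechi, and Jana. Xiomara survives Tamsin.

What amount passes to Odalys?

The entire €1,665,000 passes to the siblings and their issue.
Counting each half-blood sibling's line as half a unit, there are 3/2 units in €1,665,000, so one unit is €1,110,000. Whole-blood lines (Jovan) take €1,110,000 each; half-blood lines (Xiomara) take €555,000 each.
Jovan's share (€1,110,000) is divided into 3 shares of €370,000: Odalys, Nkechi, and Jana each take €370,000.

Odalys receives €370,000.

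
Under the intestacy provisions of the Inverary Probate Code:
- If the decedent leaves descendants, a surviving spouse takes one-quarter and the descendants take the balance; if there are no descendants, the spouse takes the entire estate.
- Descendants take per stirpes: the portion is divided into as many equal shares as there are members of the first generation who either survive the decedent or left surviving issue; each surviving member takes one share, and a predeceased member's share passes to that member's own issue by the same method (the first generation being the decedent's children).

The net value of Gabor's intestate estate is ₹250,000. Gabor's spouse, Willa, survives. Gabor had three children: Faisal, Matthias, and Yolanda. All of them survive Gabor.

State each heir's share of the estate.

Willa: ₹62,500; Faisal: ₹62,500; Matthias: ₹62,500; Yolanda: ₹62,500

Willa takes one-quarter of ₹250,000 = ₹62,500. The remaining ₹187,500 passes to the descendants.
The descendants' portion (₹187,500) is divided into 3 shares of ₹62,500: Faisal, Matthias, and Yolanda each take ₹62,500.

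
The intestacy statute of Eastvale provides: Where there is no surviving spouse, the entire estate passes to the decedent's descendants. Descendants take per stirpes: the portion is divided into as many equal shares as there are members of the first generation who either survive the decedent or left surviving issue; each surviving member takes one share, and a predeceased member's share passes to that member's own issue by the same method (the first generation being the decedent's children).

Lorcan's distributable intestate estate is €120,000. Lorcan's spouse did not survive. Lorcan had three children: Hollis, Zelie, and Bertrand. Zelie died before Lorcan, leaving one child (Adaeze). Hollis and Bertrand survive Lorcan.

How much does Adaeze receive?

The entire €120,000 passes to the descendants.
That amount (€120,000) is divided into 3 shares of €40,000: Hollis and Bertrand each take €40,000; Zelie's €40,000 share passes to Zelie's issue.
Zelie's share (€40,000) passes entirely to Adaeze.

Adaeze receives €40,000.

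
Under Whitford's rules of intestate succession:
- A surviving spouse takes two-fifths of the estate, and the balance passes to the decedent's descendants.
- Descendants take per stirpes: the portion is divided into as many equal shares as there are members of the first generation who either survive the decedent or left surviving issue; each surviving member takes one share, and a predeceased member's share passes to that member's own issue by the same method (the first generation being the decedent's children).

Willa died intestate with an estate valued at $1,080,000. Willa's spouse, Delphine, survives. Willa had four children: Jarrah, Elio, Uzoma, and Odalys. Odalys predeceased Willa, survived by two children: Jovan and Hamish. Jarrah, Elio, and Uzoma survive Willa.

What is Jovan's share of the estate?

Jovan receives $81,000.

Delphine takes two-fifths of $1,080,000 = $432,000. The remaining $648,000 passes to the descendants.
The descendants' portion ($648,000) is divided into 4 shares of $162,000: Jarrah, Elio, and Uzoma each take $162,000; Odalys's $162,000 share passes to Odalys's issue.
Odalys's share ($162,000) is divided into 2 shares of $81,000: Jovan and Hamish each take $81,000.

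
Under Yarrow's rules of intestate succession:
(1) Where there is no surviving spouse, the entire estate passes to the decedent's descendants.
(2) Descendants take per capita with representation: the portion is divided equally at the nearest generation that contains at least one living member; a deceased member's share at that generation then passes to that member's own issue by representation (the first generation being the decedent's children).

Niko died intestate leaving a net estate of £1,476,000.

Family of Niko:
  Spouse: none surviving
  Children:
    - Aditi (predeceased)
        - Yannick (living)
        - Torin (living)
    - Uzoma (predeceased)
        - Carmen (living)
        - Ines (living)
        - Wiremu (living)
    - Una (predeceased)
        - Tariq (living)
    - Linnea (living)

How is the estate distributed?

Yannick: £184,500; Torin: £184,500; Carmen: £123,000; Ines: £123,000; Wiremu: £123,000; Tariq: £369,000; Linnea: £369,000

The entire £1,476,000 passes to the descendants.
That amount (£1,476,000) is divided into 4 shares of £369,000: Linnea takes £369,000; Aditi's £369,000 share passes to Aditi's issue; Uzoma's £369,000 share passes to Uzoma's issue; Una's £369,000 share passes to Una's issue.
Aditi's share (£369,000) is divided into 2 shares of £184,500: Yannick and Torin each take £184,500.
Uzoma's share (£369,000) is divided into 3 shares of £123,000: Carmen, Ines, and Wiremu each take £123,000.
Una's share (£369,000) passes entirely to Tariq.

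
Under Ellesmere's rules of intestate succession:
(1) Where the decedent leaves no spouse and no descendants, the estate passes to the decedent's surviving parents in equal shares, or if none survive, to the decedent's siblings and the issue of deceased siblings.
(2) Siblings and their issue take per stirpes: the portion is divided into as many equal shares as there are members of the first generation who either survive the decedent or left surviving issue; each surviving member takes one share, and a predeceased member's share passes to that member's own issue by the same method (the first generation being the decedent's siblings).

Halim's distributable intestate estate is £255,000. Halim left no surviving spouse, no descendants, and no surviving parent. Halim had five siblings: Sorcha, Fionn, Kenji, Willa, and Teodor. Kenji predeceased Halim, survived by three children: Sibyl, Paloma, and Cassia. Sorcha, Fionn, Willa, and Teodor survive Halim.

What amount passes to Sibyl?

The entire £255,000 passes to the siblings and their issue.
That amount (£255,000) is divided into 5 shares of £51,000: Sorcha, Fionn, Willa, and Teodor each take £51,000; Kenji's £51,000 share passes to Kenji's issue.
Kenji's share (£51,000) is divided into 3 shares of £17,000: Sibyl, Paloma, and Cassia each take £17,000.

Sibyl receives £17,000.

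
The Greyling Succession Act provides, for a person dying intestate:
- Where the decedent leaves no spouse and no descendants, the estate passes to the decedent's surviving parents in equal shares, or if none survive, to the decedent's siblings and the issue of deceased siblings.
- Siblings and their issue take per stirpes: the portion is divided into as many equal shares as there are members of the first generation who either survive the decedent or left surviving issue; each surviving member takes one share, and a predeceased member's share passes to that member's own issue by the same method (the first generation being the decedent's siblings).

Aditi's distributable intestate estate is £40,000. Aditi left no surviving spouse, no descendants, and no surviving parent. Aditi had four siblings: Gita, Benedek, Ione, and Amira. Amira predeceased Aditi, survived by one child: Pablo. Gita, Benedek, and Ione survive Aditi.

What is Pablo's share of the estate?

Pablo receives £10,000.

The entire £40,000 passes to the siblings and their issue.
That amount (£40,000) is divided into 4 shares of £10,000: Gita, Benedek, and Ione each take £10,000; Amira's £10,000 share passes to Amira's issue.
Amira's share (£10,000) passes entirely to Pablo.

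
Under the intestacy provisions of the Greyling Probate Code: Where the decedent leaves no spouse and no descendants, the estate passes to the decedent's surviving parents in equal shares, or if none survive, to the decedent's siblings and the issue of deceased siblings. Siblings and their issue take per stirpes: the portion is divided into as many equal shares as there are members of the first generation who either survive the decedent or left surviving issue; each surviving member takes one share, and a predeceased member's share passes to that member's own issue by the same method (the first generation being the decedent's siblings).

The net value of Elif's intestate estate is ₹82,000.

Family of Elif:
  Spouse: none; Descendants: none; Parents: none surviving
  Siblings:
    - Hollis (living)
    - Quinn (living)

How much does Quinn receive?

The entire ₹82,000 passes to the siblings and their issue.
That amount (₹82,000) is divided into 2 shares of ₹41,000: Hollis and Quinn each take ₹41,000.

Quinn receives ₹41,000.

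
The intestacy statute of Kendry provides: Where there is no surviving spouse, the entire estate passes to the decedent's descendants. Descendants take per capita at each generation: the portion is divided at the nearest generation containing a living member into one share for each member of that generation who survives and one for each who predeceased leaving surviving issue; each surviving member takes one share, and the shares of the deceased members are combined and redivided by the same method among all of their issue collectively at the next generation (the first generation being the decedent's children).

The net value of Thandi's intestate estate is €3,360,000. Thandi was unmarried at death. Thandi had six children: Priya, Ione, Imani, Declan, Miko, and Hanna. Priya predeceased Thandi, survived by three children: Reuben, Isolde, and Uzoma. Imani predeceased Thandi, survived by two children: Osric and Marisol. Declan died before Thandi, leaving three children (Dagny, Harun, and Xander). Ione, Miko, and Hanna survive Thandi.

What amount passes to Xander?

Xander receives €210,000.

The entire €3,360,000 passes to the descendants.
That amount (€3,360,000) is divided at the children's generation into 6 shares of €560,000. Ione, Miko, and Hanna each take €560,000. The 3 shares of the deceased (Priya, Imani, and Declan) are combined into a pool of €1,680,000.
That pool (€1,680,000) is divided at the grandchildren's generation equally among Reuben, Isolde, Uzoma, Osric, Marisol, Dagny, Harun, and Xander: €210,000 each.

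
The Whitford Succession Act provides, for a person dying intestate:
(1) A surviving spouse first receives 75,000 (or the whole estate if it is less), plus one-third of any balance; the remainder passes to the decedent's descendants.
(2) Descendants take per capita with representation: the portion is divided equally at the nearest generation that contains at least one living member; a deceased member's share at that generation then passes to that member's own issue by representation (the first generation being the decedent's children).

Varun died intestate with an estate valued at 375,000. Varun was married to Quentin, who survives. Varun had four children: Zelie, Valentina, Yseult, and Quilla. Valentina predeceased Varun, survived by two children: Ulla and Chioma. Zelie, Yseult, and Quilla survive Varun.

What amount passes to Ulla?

Ulla receives 25,000.

Quentin first takes 75,000, leaving a balance of 300,000. Quentin then takes one-third of the balance (100,000), for a total of 175,000. The remaining 200,000 passes to the descendants.
The descendants' portion (200,000) is divided into 4 shares of 50,000: Zelie, Yseult, and Quilla each take 50,000; Valentina's 50,000 share passes to Valentina's issue.
Valentina's share (50,000) is divided into 2 shares of 25,000: Ulla and Chioma each take 25,000.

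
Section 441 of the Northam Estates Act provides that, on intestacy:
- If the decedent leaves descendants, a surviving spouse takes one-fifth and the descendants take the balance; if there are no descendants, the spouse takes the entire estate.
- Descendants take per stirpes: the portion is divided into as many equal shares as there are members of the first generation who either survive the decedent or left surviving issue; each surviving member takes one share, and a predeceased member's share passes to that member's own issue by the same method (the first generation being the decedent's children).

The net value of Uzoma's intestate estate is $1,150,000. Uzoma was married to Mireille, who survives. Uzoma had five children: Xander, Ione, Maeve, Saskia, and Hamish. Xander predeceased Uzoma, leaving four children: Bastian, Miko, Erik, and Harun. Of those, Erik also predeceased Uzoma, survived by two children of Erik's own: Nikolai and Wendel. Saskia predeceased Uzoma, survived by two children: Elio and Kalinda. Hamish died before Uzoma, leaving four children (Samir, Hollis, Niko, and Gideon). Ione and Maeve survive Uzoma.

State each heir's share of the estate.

Mireille: $230,000; Bastian: $46,000; Miko: $46,000; Nikolai: $23,000; Wendel: $23,000; Harun: $46,000; Ione: $184,000; Maeve: $184,000; Elio: $92,000; Kalinda: $92,000; Samir: $46,000; Hollis: $46,000; Niko: $46,000; Gideon: $46,000

Mireille takes one-fifth of $1,150,000 = $230,000. The remaining $920,000 passes to the descendants.
The descendants' portion ($920,000) is divided into 5 shares of $184,000: Ione and Maeve each take $184,000; Xander's $184,000 share passes to Xander's issue; Saskia's $184,000 share passes to Saskia's issue; Hamish's $184,000 share passes to Hamish's issue.
Xander's share ($184,000) is divided into 4 shares of $46,000: Bastian, Miko, and Harun each take $46,000; Erik's $46,000 share passes to Erik's issue.
Erik's share ($46,000) is divided into 2 shares of $23,000: Nikolai and Wendel each take $23,000.
Saskia's share ($184,000) is divided into 2 shares of $92,000: Elio and Kalinda each take $92,000.
Hamish's share ($184,000) is divided into 4 shares of $46,000: Samir, Hollis, Niko, and Gideon each take $46,000.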